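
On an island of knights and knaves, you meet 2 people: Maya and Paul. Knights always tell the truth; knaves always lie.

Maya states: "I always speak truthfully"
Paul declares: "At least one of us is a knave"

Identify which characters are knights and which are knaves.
Maya is a knave.
Paul is a knight.

Verification:
- Maya (knave) says "I always speak truthfully" - this is FALSE (a lie) because Maya is a knave.
- Paul (knight) says "At least one of us is a knave" - this is TRUE because Maya is a knave.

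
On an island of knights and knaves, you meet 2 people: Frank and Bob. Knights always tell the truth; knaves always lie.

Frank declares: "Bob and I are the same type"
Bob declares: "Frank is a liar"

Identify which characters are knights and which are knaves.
Frank is a knave.
Bob is a knight.

Verification:
- Frank (knave) says "Bob and I are the same type" - this is FALSE (a lie) because Frank is a knave and Bob is a knight.
- Bob (knight) says "Frank is a liar" - this is TRUE because Frank is a knave.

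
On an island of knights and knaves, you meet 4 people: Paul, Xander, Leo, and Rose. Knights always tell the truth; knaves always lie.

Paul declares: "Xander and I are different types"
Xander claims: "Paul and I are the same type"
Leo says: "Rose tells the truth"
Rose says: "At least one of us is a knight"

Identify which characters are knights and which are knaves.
Paul is a knight.
Xander is a knave.
Leo is a knight.
Rose is a knight.

Verification:
- Paul (knight) says "Xander and I are different types" - this is TRUE because Paul is a knight and Xander is a knave.
- Xander (knave) says "Paul and I are the same type" - this is FALSE (a lie) because Xander is a knave and Paul is a knight.
- Leo (knight) says "Rose tells the truth" - this is TRUE because Rose is a knight.
- Rose (knight) says "At least one of us is a knight" - this is TRUE because Paul, Leo, and Rose are knights.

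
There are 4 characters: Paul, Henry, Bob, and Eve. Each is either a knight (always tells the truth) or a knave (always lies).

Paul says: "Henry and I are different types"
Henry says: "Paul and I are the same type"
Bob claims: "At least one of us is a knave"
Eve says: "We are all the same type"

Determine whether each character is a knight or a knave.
Paul is a knight.
Henry is a knave.
Bob is a knight.
Eve is a knave.

Verification:
- Paul (knight) says "Henry and I are different types" - this is TRUE because Paul is a knight and Henry is a knave.
- Henry (knave) says "Paul and I are the same type" - this is FALSE (a lie) because Henry is a knave and Paul is a knight.
- Bob (knight) says "At least one of us is a knave" - this is TRUE because Henry and Eve are knaves.
- Eve (knave) says "We are all the same type" - this is FALSE (a lie) because Paul and Bob are knights and Henry and Eve are knaves.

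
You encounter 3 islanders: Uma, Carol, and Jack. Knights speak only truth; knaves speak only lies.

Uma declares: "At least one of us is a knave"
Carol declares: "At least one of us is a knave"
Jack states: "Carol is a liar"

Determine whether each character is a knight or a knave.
Uma is a knight.
Carol is a knight.
Jack is a knave.

Verification:
- Uma (knight) says "At least one of us is a knave" - this is TRUE because Jack is a knave.
- Carol (knight) says "At least one of us is a knave" - this is TRUE because Jack is a knave.
- Jack (knave) says "Carol is a liar" - this is FALSE (a lie) because Carol is a knight.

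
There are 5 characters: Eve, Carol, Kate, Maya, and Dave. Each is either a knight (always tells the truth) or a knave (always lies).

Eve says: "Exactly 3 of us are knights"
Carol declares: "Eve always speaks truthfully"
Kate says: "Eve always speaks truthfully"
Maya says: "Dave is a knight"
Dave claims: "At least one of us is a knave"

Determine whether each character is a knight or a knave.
Eve is a knave.
Carol is a knave.
Kate is a knave.
Maya is a knight.
Dave is a knight.

Verification:
- Eve (knave) says "Exactly 3 of us are knights" - this is FALSE (a lie) because there are 2 knights.
- Carol (knave) says "Eve always speaks truthfully" - this is FALSE (a lie) because Eve is a knave.
- Kate (knave) says "Eve always speaks truthfully" - this is FALSE (a lie) because Eve is a knave.
- Maya (knight) says "Dave is a knight" - this is TRUE because Dave is a knight.
- Dave (knight) says "At least one of us is a knave" - this is TRUE because Eve, Carol, and Kate are knaves.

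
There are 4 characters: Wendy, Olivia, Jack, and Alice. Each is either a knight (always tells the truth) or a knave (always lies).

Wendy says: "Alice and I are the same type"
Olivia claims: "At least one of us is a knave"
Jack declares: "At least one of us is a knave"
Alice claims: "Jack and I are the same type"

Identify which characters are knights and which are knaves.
Wendy is a knave.
Olivia is a knight.
Jack is a knight.
Alice is a knight.

Verification:
- Wendy (knave) says "Alice and I are the same type" - this is FALSE (a lie) because Wendy is a knave and Alice is a knight.
- Olivia (knight) says "At least one of us is a knave" - this is TRUE because Wendy is a knave.
- Jack (knight) says "At least one of us is a knave" - this is TRUE because Wendy is a knave.
- Alice (knight) says "Jack and I are the same type" - this is TRUE because Alice is a knight and Jack is a knight.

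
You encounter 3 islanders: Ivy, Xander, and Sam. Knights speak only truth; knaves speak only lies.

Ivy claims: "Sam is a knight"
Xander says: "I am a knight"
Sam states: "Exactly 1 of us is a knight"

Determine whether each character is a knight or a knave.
Ivy is a knave.
Xander is a knave.
Sam is a knave.

Verification:
- Ivy (knave) says "Sam is a knight" - this is FALSE (a lie) because Sam is a knave.
- Xander (knave) says "I am a knight" - this is FALSE (a lie) because Xander is a knave.
- Sam (knave) says "Exactly 1 of us is a knight" - this is FALSE (a lie) because there are 0 knights.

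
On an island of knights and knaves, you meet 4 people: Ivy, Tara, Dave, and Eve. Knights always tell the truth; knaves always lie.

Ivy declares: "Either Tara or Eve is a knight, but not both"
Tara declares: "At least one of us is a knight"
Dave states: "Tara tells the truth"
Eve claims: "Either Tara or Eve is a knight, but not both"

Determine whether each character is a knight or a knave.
Ivy is a knave.
Tara is a knave.
Dave is a knave.
Eve is a knave.

Verification:
- Ivy (knave) says "Either Tara or Eve is a knight, but not both" - this is FALSE (a lie) because Tara is a knave and Eve is a knave.
- Tara (knave) says "At least one of us is a knight" - this is FALSE (a lie) because no one is a knight.
- Dave (knave) says "Tara tells the truth" - this is FALSE (a lie) because Tara is a knave.
- Eve (knave) says "Either Tara or Eve is a knight, but not both" - this is FALSE (a lie) because Tara is a knave and Eve is a knave.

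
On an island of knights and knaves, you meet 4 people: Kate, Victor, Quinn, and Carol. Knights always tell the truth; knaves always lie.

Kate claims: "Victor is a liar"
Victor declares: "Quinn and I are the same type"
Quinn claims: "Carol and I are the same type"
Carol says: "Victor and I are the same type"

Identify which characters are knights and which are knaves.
Kate is a knave.
Victor is a knight.
Quinn is a knight.
Carol is a knight.

Verification:
- Kate (knave) says "Victor is a liar" - this is FALSE (a lie) because Victor is a knight.
- Victor (knight) says "Quinn and I are the same type" - this is TRUE because Victor is a knight and Quinn is a knight.
- Quinn (knight) says "Carol and I are the same type" - this is TRUE because Quinn is a knight and Carol is a knight.
- Carol (knight) says "Victor and I are the same type" - this is TRUE because Carol is a knight and Victor is a knight.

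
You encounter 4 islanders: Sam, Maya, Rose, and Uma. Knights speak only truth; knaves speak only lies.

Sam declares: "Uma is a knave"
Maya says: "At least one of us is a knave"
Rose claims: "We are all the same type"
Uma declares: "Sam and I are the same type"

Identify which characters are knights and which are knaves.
Sam is a knight.
Maya is a knight.
Rose is a knave.
Uma is a knave.

Verification:
- Sam (knight) says "Uma is a knave" - this is TRUE because Uma is a knave.
- Maya (knight) says "At least one of us is a knave" - this is TRUE because Rose and Uma are knaves.
- Rose (knave) says "We are all the same type" - this is FALSE (a lie) because Sam and Maya are knights and Rose and Uma are knaves.
- Uma (knave) says "Sam and I are the same type" - this is FALSE (a lie) because Uma is a knave and Sam is a knight.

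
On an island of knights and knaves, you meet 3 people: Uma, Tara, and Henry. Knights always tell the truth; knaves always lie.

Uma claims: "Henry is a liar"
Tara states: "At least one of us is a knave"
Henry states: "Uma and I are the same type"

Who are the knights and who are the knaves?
Uma is a knight.
Tara is a knight.
Henry is a knave.

Verification:
- Uma (knight) says "Henry is a liar" - this is TRUE because Henry is a knave.
- Tara (knight) says "At least one of us is a knave" - this is TRUE because Henry is a knave.
- Henry (knave) says "Uma and I are the same type" - this is FALSE (a lie) because Henry is a knave and Uma is a knight.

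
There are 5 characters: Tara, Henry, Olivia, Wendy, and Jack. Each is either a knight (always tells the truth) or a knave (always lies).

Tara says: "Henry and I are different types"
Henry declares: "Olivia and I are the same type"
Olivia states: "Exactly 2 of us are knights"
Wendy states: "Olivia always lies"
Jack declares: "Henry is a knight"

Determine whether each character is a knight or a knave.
Tara is a knight.
Henry is a knave.
Olivia is a knight.
Wendy is a knave.
Jack is a knave.

Verification:
- Tara (knight) says "Henry and I are different types" - this is TRUE because Tara is a knight and Henry is a knave.
- Henry (knave) says "Olivia and I are the same type" - this is FALSE (a lie) because Henry is a knave and Olivia is a knight.
- Olivia (knight) says "Exactly 2 of us are knights" - this is TRUE because there are 2 knights.
- Wendy (knave) says "Olivia always lies" - this is FALSE (a lie) because Olivia is a knight.
- Jack (knave) says "Henry is a knight" - this is FALSE (a lie) because Henry is a knave.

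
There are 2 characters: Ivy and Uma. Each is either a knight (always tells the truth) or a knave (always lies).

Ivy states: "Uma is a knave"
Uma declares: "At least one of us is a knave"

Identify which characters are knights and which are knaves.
Ivy is a knave.
Uma is a knight.

Verification:
- Ivy (knave) says "Uma is a knave" - this is FALSE (a lie) because Uma is a knight.
- Uma (knight) says "At least one of us is a knave" - this is TRUE because Ivy is a knave.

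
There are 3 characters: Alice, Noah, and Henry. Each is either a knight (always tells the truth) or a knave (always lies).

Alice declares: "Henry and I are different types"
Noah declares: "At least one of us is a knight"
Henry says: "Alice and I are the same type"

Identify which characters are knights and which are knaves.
Alice is a knight.
Noah is a knight.
Henry is a knave.

Verification:
- Alice (knight) says "Henry and I are different types" - this is TRUE because Alice is a knight and Henry is a knave.
- Noah (knight) says "At least one of us is a knight" - this is TRUE because Alice and Noah are knights.
- Henry (knave) says "Alice and I are the same type" - this is FALSE (a lie) because Henry is a knave and Alice is a knight.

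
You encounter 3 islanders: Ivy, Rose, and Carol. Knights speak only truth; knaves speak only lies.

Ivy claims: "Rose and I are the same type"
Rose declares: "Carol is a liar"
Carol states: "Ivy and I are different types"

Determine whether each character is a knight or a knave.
Ivy is a knave.
Rose is a knight.
Carol is a knave.

Verification:
- Ivy (knave) says "Rose and I are the same type" - this is FALSE (a lie) because Ivy is a knave and Rose is a knight.
- Rose (knight) says "Carol is a liar" - this is TRUE because Carol is a knave.
- Carol (knave) says "Ivy and I are different types" - this is FALSE (a lie) because Carol is a knave and Ivy is a knave.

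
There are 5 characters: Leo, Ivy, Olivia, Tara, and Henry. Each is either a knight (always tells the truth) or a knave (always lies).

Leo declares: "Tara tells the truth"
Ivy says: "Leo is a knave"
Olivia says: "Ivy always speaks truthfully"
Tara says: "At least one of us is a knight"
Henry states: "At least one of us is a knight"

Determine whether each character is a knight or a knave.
Leo is a knight.
Ivy is a knave.
Olivia is a knave.
Tara is a knight.
Henry is a knight.

Verification:
- Leo (knight) says "Tara tells the truth" - this is TRUE because Tara is a knight.
- Ivy (knave) says "Leo is a knave" - this is FALSE (a lie) because Leo is a knight.
- Olivia (knave) says "Ivy always speaks truthfully" - this is FALSE (a lie) because Ivy is a knave.
- Tara (knight) says "At least one of us is a knight" - this is TRUE because Leo, Tara, and Henry are knights.
- Henry (knight) says "At least one of us is a knight" - this is TRUE because Leo, Tara, and Henry are knights.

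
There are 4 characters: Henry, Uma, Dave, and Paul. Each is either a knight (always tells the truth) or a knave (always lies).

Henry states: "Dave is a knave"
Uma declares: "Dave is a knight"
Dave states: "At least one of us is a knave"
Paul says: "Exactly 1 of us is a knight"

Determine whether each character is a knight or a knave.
Henry is a knave.
Uma is a knight.
Dave is a knight.
Paul is a knave.

Verification:
- Henry (knave) says "Dave is a knave" - this is FALSE (a lie) because Dave is a knight.
- Uma (knight) says "Dave is a knight" - this is TRUE because Dave is a knight.
- Dave (knight) says "At least one of us is a knave" - this is TRUE because Henry and Paul are knaves.
- Paul (knave) says "Exactly 1 of us is a knight" - this is FALSE (a lie) because there are 2 knights.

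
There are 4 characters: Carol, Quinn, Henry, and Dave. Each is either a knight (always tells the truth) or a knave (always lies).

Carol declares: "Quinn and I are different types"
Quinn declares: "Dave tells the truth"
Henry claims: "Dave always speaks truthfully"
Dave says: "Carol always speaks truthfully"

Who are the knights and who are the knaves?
Carol is a knave.
Quinn is a knave.
Henry is a knave.
Dave is a knave.

Verification:
- Carol (knave) says "Quinn and I are different types" - this is FALSE (a lie) because Carol is a knave and Quinn is a knave.
- Quinn (knave) says "Dave tells the truth" - this is FALSE (a lie) because Dave is a knave.
- Henry (knave) says "Dave always speaks truthfully" - this is FALSE (a lie) because Dave is a knave.
- Dave (knave) says "Carol always speaks truthfully" - this is FALSE (a lie) because Carol is a knave.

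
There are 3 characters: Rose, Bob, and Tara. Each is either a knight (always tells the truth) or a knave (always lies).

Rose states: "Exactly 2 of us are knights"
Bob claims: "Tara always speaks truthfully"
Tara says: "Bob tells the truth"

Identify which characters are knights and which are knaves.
Rose is a knave.
Bob is a knave.
Tara is a knave.

Verification:
- Rose (knave) says "Exactly 2 of us are knights" - this is FALSE (a lie) because there are 0 knights.
- Bob (knave) says "Tara always speaks truthfully" - this is FALSE (a lie) because Tara is a knave.
- Tara (knave) says "Bob tells the truth" - this is FALSE (a lie) because Bob is a knave.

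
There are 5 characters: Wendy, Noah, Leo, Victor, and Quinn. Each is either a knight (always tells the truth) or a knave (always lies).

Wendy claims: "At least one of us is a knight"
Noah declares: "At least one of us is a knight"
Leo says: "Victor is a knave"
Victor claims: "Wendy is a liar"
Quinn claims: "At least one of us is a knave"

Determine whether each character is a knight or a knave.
Wendy is a knight.
Noah is a knight.
Leo is a knight.
Victor is a knave.
Quinn is a knight.

Verification:
- Wendy (knight) says "At least one of us is a knight" - this is TRUE because Wendy, Noah, Leo, and Quinn are knights.
- Noah (knight) says "At least one of us is a knight" - this is TRUE because Wendy, Noah, Leo, and Quinn are knights.
- Leo (knight) says "Victor is a knave" - this is TRUE because Victor is a knave.
- Victor (knave) says "Wendy is a liar" - this is FALSE (a lie) because Wendy is a knight.
- Quinn (knight) says "At least one of us is a knave" - this is TRUE because Victor is a knave.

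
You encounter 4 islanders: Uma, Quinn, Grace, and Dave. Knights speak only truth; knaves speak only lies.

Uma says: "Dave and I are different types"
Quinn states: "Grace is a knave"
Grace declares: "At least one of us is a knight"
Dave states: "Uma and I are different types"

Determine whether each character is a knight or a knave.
Uma is a knave.
Quinn is a knave.
Grace is a knight.
Dave is a knave.

Verification:
- Uma (knave) says "Dave and I are different types" - this is FALSE (a lie) because Uma is a knave and Dave is a knave.
- Quinn (knave) says "Grace is a knave" - this is FALSE (a lie) because Grace is a knight.
- Grace (knight) says "At least one of us is a knight" - this is TRUE because Grace is a knight.
- Dave (knave) says "Uma and I are different types" - this is FALSE (a lie) because Dave is a knave and Uma is a knave.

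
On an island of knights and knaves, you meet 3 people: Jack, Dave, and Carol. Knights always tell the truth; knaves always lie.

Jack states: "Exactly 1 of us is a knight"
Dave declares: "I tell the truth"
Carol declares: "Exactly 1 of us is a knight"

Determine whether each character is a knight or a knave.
Jack is a knave.
Dave is a knave.
Carol is a knave.

Verification:
- Jack (knave) says "Exactly 1 of us is a knight" - this is FALSE (a lie) because there are 0 knights.
- Dave (knave) says "I tell the truth" - this is FALSE (a lie) because Dave is a knave.
- Carol (knave) says "Exactly 1 of us is a knight" - this is FALSE (a lie) because there are 0 knights.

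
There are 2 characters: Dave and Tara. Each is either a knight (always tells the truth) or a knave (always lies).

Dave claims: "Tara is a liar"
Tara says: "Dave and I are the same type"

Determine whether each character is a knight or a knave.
Dave is a knight.
Tara is a knave.

Verification:
- Dave (knight) says "Tara is a liar" - this is TRUE because Tara is a knave.
- Tara (knave) says "Dave and I are the same type" - this is FALSE (a lie) because Tara is a knave and Dave is a knight.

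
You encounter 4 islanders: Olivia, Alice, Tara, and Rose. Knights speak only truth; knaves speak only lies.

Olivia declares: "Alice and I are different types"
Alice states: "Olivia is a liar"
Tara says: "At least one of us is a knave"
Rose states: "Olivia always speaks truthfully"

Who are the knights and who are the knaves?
Olivia is a knight.
Alice is a knave.
Tara is a knight.
Rose is a knight.

Verification:
- Olivia (knight) says "Alice and I are different types" - this is TRUE because Olivia is a knight and Alice is a knave.
- Alice (knave) says "Olivia is a liar" - this is FALSE (a lie) because Olivia is a knight.
- Tara (knight) says "At least one of us is a knave" - this is TRUE because Alice is a knave.
- Rose (knight) says "Olivia always speaks truthfully" - this is TRUE because Olivia is a knight.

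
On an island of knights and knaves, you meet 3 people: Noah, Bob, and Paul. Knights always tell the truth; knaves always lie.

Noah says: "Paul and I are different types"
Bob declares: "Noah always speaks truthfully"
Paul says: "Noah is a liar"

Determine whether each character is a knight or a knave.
Noah is a knight.
Bob is a knight.
Paul is a knave.

Verification:
- Noah (knight) says "Paul and I are different types" - this is TRUE because Noah is a knight and Paul is a knave.
- Bob (knight) says "Noah always speaks truthfully" - this is TRUE because Noah is a knight.
- Paul (knave) says "Noah is a liar" - this is FALSE (a lie) because Noah is a knight.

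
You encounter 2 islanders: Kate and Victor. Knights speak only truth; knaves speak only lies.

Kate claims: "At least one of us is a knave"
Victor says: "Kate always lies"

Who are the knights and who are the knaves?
Kate is a knight.
Victor is a knave.

Verification:
- Kate (knight) says "At least one of us is a knave" - this is TRUE because Victor is a knave.
- Victor (knave) says "Kate always lies" - this is FALSE (a lie) because Kate is a knight.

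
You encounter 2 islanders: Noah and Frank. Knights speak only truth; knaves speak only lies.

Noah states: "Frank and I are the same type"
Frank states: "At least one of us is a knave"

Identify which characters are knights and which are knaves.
Noah is a knave.
Frank is a knight.

Verification:
- Noah (knave) says "Frank and I are the same type" - this is FALSE (a lie) because Noah is a knave and Frank is a knight.
- Frank (knight) says "At least one of us is a knave" - this is TRUE because Noah is a knave.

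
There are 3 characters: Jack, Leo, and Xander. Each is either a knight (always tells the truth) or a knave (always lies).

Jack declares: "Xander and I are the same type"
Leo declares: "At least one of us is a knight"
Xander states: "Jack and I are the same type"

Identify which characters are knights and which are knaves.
Jack is a knight.
Leo is a knight.
Xander is a knight.

Verification:
- Jack (knight) says "Xander and I are the same type" - this is TRUE because Jack is a knight and Xander is a knight.
- Leo (knight) says "At least one of us is a knight" - this is TRUE because Jack, Leo, and Xander are knights.
- Xander (knight) says "Jack and I are the same type" - this is TRUE because Xander is a knight and Jack is a knight.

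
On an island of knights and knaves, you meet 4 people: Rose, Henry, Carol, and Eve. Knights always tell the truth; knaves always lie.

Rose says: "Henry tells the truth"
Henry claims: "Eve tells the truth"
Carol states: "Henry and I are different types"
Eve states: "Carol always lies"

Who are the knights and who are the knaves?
Rose is a knave.
Henry is a knave.
Carol is a knight.
Eve is a knave.

Verification:
- Rose (knave) says "Henry tells the truth" - this is FALSE (a lie) because Henry is a knave.
- Henry (knave) says "Eve tells the truth" - this is FALSE (a lie) because Eve is a knave.
- Carol (knight) says "Henry and I are different types" - this is TRUE because Carol is a knight and Henry is a knave.
- Eve (knave) says "Carol always lies" - this is FALSE (a lie) because Carol is a knight.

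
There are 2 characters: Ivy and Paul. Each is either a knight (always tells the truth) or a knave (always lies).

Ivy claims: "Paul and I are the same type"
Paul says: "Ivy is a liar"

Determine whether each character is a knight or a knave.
Ivy is a knave.
Paul is a knight.

Verification:
- Ivy (knave) says "Paul and I are the same type" - this is FALSE (a lie) because Ivy is a knave and Paul is a knight.
- Paul (knight) says "Ivy is a liar" - this is TRUE because Ivy is a knave.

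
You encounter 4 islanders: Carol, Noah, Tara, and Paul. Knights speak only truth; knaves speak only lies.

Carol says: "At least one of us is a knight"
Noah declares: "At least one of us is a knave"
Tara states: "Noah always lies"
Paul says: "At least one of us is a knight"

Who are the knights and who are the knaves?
Carol is a knight.
Noah is a knight.
Tara is a knave.
Paul is a knight.

Verification:
- Carol (knight) says "At least one of us is a knight" - this is TRUE because Carol, Noah, and Paul are knights.
- Noah (knight) says "At least one of us is a knave" - this is TRUE because Tara is a knave.
- Tara (knave) says "Noah always lies" - this is FALSE (a lie) because Noah is a knight.
- Paul (knight) says "At least one of us is a knight" - this is TRUE because Carol, Noah, and Paul are knights.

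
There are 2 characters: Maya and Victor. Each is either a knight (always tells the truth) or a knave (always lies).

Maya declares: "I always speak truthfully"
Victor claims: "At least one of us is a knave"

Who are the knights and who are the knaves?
Maya is a knave.
Victor is a knight.

Verification:
- Maya (knave) says "I always speak truthfully" - this is FALSE (a lie) because Maya is a knave.
- Victor (knight) says "At least one of us is a knave" - this is TRUE because Maya is a knave.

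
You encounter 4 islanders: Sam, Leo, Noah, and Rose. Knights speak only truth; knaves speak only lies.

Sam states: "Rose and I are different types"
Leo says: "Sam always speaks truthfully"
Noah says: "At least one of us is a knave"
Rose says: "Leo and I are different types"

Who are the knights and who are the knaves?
Sam is a knave.
Leo is a knave.
Noah is a knight.
Rose is a knave.

Verification:
- Sam (knave) says "Rose and I are different types" - this is FALSE (a lie) because Sam is a knave and Rose is a knave.
- Leo (knave) says "Sam always speaks truthfully" - this is FALSE (a lie) because Sam is a knave.
- Noah (knight) says "At least one of us is a knave" - this is TRUE because Sam, Leo, and Rose are knaves.
- Rose (knave) says "Leo and I are different types" - this is FALSE (a lie) because Rose is a knave and Leo is a knave.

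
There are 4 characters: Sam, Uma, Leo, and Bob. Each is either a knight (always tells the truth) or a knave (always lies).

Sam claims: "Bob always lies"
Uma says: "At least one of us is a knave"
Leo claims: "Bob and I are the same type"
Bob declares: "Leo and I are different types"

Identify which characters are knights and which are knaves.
Sam is a knave.
Uma is a knight.
Leo is a knave.
Bob is a knight.

Verification:
- Sam (knave) says "Bob always lies" - this is FALSE (a lie) because Bob is a knight.
- Uma (knight) says "At least one of us is a knave" - this is TRUE because Sam and Leo are knaves.
- Leo (knave) says "Bob and I are the same type" - this is FALSE (a lie) because Leo is a knave and Bob is a knight.
- Bob (knight) says "Leo and I are different types" - this is TRUE because Bob is a knight and Leo is a knave.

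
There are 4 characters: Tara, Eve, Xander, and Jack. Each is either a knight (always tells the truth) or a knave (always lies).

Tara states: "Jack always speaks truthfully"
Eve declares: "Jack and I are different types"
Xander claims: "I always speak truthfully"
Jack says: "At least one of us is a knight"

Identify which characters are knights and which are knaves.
Tara is a knave.
Eve is a knave.
Xander is a knave.
Jack is a knave.

Verification:
- Tara (knave) says "Jack always speaks truthfully" - this is FALSE (a lie) because Jack is a knave.
- Eve (knave) says "Jack and I are different types" - this is FALSE (a lie) because Eve is a knave and Jack is a knave.
- Xander (knave) says "I always speak truthfully" - this is FALSE (a lie) because Xander is a knave.
- Jack (knave) says "At least one of us is a knight" - this is FALSE (a lie) because no one is a knight.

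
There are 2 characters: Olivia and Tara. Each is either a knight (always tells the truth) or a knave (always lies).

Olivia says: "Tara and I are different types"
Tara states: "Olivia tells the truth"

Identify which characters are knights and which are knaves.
Olivia is a knave.
Tara is a knave.

Verification:
- Olivia (knave) says "Tara and I are different types" - this is FALSE (a lie) because Olivia is a knave and Tara is a knave.
- Tara (knave) says "Olivia tells the truth" - this is FALSE (a lie) because Olivia is a knave.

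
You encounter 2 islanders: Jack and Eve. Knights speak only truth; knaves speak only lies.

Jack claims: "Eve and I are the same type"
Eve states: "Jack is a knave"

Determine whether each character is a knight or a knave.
Jack is a knave.
Eve is a knight.

Verification:
- Jack (knave) says "Eve and I are the same type" - this is FALSE (a lie) because Jack is a knave and Eve is a knight.
- Eve (knight) says "Jack is a knave" - this is TRUE because Jack is a knave.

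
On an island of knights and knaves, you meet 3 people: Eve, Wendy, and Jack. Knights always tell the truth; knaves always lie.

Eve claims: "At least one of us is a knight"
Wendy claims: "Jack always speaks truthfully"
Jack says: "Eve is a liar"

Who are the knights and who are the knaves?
Eve is a knight.
Wendy is a knave.
Jack is a knave.

Verification:
- Eve (knight) says "At least one of us is a knight" - this is TRUE because Eve is a knight.
- Wendy (knave) says "Jack always speaks truthfully" - this is FALSE (a lie) because Jack is a knave.
- Jack (knave) says "Eve is a liar" - this is FALSE (a lie) because Eve is a knight.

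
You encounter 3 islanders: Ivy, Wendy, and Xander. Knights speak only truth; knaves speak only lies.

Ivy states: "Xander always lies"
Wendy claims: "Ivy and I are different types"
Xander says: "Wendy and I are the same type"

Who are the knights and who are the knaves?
Ivy is a knave.
Wendy is a knight.
Xander is a knight.

Verification:
- Ivy (knave) says "Xander always lies" - this is FALSE (a lie) because Xander is a knight.
- Wendy (knight) says "Ivy and I are different types" - this is TRUE because Wendy is a knight and Ivy is a knave.
- Xander (knight) says "Wendy and I are the same type" - this is TRUE because Xander is a knight and Wendy is a knight.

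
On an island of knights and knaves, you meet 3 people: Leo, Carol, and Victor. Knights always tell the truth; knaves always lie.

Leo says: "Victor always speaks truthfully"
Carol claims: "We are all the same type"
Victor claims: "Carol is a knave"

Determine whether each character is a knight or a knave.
Leo is a knight.
Carol is a knave.
Victor is a knight.

Verification:
- Leo (knight) says "Victor always speaks truthfully" - this is TRUE because Victor is a knight.
- Carol (knave) says "We are all the same type" - this is FALSE (a lie) because Leo and Victor are knights and Carol is a knave.
- Victor (knight) says "Carol is a knave" - this is TRUE because Carol is a knave.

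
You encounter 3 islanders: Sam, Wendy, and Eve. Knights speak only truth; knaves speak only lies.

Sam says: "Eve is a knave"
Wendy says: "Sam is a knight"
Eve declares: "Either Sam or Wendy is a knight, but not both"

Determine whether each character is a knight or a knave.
Sam is a knight.
Wendy is a knight.
Eve is a knave.

Verification:
- Sam (knight) says "Eve is a knave" - this is TRUE because Eve is a knave.
- Wendy (knight) says "Sam is a knight" - this is TRUE because Sam is a knight.
- Eve (knave) says "Either Sam or Wendy is a knight, but not both" - this is FALSE (a lie) because Sam is a knight and Wendy is a knight.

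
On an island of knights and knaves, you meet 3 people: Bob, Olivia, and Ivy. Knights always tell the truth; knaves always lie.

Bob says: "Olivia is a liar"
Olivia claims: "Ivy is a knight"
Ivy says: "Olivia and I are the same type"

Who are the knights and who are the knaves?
Bob is a knave.
Olivia is a knight.
Ivy is a knight.

Verification:
- Bob (knave) says "Olivia is a liar" - this is FALSE (a lie) because Olivia is a knight.
- Olivia (knight) says "Ivy is a knight" - this is TRUE because Ivy is a knight.
- Ivy (knight) says "Olivia and I are the same type" - this is TRUE because Ivy is a knight and Olivia is a knight.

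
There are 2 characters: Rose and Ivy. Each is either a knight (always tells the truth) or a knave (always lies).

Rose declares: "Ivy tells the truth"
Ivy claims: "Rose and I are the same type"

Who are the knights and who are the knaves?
Rose is a knight.
Ivy is a knight.

Verification:
- Rose (knight) says "Ivy tells the truth" - this is TRUE because Ivy is a knight.
- Ivy (knight) says "Rose and I are the same type" - this is TRUE because Ivy is a knight and Rose is a knight.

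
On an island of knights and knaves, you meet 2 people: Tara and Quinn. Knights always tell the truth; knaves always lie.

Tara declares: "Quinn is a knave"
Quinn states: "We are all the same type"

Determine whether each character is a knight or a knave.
Tara is a knight.
Quinn is a knave.

Verification:
- Tara (knight) says "Quinn is a knave" - this is TRUE because Quinn is a knave.
- Quinn (knave) says "We are all the same type" - this is FALSE (a lie) because Tara is a knight and Quinn is a knave.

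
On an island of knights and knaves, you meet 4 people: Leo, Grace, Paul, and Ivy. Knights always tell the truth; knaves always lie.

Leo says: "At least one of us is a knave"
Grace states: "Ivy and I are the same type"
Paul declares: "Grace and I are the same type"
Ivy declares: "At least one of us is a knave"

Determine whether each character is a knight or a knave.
Leo is a knight.
Grace is a knight.
Paul is a knave.
Ivy is a knight.

Verification:
- Leo (knight) says "At least one of us is a knave" - this is TRUE because Paul is a knave.
- Grace (knight) says "Ivy and I are the same type" - this is TRUE because Grace is a knight and Ivy is a knight.
- Paul (knave) says "Grace and I are the same type" - this is FALSE (a lie) because Paul is a knave and Grace is a knight.
- Ivy (knight) says "At least one of us is a knave" - this is TRUE because Paul is a knave.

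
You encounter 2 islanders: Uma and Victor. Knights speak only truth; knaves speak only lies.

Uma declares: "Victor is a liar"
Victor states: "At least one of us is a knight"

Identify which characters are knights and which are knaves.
Uma is a knave.
Victor is a knight.

Verification:
- Uma (knave) says "Victor is a liar" - this is FALSE (a lie) because Victor is a knight.
- Victor (knight) says "At least one of us is a knight" - this is TRUE because Victor is a knight.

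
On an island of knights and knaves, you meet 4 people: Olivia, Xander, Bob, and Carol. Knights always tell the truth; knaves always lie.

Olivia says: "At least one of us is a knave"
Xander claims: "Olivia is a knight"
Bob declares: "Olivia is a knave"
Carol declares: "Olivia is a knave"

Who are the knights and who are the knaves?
Olivia is a knight.
Xander is a knight.
Bob is a knave.
Carol is a knave.

Verification:
- Olivia (knight) says "At least one of us is a knave" - this is TRUE because Bob and Carol are knaves.
- Xander (knight) says "Olivia is a knight" - this is TRUE because Olivia is a knight.
- Bob (knave) says "Olivia is a knave" - this is FALSE (a lie) because Olivia is a knight.
- Carol (knave) says "Olivia is a knave" - this is FALSE (a lie) because Olivia is a knight.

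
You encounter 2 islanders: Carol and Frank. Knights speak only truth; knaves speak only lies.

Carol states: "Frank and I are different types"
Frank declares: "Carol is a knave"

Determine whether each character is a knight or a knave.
Carol is a knight.
Frank is a knave.

Verification:
- Carol (knight) says "Frank and I are different types" - this is TRUE because Carol is a knight and Frank is a knave.
- Frank (knave) says "Carol is a knave" - this is FALSE (a lie) because Carol is a knight.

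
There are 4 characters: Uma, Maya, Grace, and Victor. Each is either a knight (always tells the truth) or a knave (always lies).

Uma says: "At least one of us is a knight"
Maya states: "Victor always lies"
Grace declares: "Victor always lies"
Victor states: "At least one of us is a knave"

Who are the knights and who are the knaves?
Uma is a knight.
Maya is a knave.
Grace is a knave.
Victor is a knight.

Verification:
- Uma (knight) says "At least one of us is a knight" - this is TRUE because Uma and Victor are knights.
- Maya (knave) says "Victor always lies" - this is FALSE (a lie) because Victor is a knight.
- Grace (knave) says "Victor always lies" - this is FALSE (a lie) because Victor is a knight.
- Victor (knight) says "At least one of us is a knave" - this is TRUE because Maya and Grace are knaves.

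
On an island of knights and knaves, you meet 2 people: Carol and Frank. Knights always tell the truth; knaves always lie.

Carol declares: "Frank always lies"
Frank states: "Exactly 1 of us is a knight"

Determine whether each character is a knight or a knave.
Carol is a knave.
Frank is a knight.

Verification:
- Carol (knave) says "Frank always lies" - this is FALSE (a lie) because Frank is a knight.
- Frank (knight) says "Exactly 1 of us is a knight" - this is TRUE because there are 1 knights.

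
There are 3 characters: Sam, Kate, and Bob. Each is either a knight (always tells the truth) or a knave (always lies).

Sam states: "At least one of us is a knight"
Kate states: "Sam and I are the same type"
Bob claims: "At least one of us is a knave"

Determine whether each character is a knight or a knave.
Sam is a knight.
Kate is a knave.
Bob is a knight.

Verification:
- Sam (knight) says "At least one of us is a knight" - this is TRUE because Sam and Bob are knights.
- Kate (knave) says "Sam and I are the same type" - this is FALSE (a lie) because Kate is a knave and Sam is a knight.
- Bob (knight) says "At least one of us is a knave" - this is TRUE because Kate is a knave.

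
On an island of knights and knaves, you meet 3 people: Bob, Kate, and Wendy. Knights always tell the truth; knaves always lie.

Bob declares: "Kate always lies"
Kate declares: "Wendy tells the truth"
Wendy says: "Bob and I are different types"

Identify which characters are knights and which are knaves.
Bob is a knave.
Kate is a knight.
Wendy is a knight.

Verification:
- Bob (knave) says "Kate always lies" - this is FALSE (a lie) because Kate is a knight.
- Kate (knight) says "Wendy tells the truth" - this is TRUE because Wendy is a knight.
- Wendy (knight) says "Bob and I are different types" - this is TRUE because Wendy is a knight and Bob is a knave.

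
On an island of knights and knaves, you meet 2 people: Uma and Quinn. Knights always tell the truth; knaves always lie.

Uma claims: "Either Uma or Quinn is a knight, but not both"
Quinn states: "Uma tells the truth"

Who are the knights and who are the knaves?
Uma is a knave.
Quinn is a knave.

Verification:
- Uma (knave) says "Either Uma or Quinn is a knight, but not both" - this is FALSE (a lie) because Uma is a knave and Quinn is a knave.
- Quinn (knave) says "Uma tells the truth" - this is FALSE (a lie) because Uma is a knave.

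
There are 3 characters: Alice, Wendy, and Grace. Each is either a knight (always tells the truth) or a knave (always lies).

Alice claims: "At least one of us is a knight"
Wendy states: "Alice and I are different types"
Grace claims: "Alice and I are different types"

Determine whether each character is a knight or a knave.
Alice is a knave.
Wendy is a knave.
Grace is a knave.

Verification:
- Alice (knave) says "At least one of us is a knight" - this is FALSE (a lie) because no one is a knight.
- Wendy (knave) says "Alice and I are different types" - this is FALSE (a lie) because Wendy is a knave and Alice is a knave.
- Grace (knave) says "Alice and I are different types" - this is FALSE (a lie) because Grace is a knave and Alice is a knave.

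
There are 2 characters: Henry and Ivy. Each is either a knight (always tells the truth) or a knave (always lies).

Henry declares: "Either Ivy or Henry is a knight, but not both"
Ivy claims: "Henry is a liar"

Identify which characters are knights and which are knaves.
Henry is a knight.
Ivy is a knave.

Verification:
- Henry (knight) says "Either Ivy or Henry is a knight, but not both" - this is TRUE because Ivy is a knave and Henry is a knight.
- Ivy (knave) says "Henry is a liar" - this is FALSE (a lie) because Henry is a knight.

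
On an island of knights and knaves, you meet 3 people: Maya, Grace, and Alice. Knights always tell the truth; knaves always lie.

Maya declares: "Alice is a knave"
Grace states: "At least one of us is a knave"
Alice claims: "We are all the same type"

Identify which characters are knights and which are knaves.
Maya is a knight.
Grace is a knight.
Alice is a knave.

Verification:
- Maya (knight) says "Alice is a knave" - this is TRUE because Alice is a knave.
- Grace (knight) says "At least one of us is a knave" - this is TRUE because Alice is a knave.
- Alice (knave) says "We are all the same type" - this is FALSE (a lie) because Maya and Grace are knights and Alice is a knave.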